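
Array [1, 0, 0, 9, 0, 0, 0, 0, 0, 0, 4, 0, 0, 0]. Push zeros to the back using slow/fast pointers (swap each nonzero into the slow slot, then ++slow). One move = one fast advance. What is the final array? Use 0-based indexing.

[1, 9, 4, 0, 0, 0, 0, 0, 0, 0, 0, 0, 0, 0]

slow=0 fast=0: a[fast]=1≠0 swap→a[0]=1, slow++,fast++
slow=1 fast=1: a[fast]=0, fast++
slow=1 fast=2: a[fast]=0, fast++
slow=1 fast=3: a[fast]=9≠0 swap→a[1]=9, slow++,fast++
slow=2 fast=4: a[fast]=0, fast++
slow=2 fast=5: a[fast]=0, fast++
slow=2 fast=6: a[fast]=0, fast++
slow=2 fast=7: a[fast]=0, fast++
slow=2 fast=8: a[fast]=0, fast++
slow=2 fast=9: a[fast]=0, fast++
slow=2 fast=10: a[fast]=4≠0 swap→a[2]=4, slow++,fast++
slow=3 fast=11: a[fast]=0, fast++
slow=3 fast=12: a[fast]=0, fast++
slow=3 fast=13: a[fast]=0, fast++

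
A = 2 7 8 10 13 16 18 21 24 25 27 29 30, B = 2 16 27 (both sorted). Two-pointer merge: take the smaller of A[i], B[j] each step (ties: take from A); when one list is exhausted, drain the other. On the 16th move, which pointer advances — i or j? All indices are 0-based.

i

i=0 j=0: A[i]=2<=B[j]=2 take 2, i++
i=1 j=0: A[i]=7>B[j]=2 take 2, j++
i=1 j=1: A[i]=7<=B[j]=16 take 7, i++
i=2 j=1: A[i]=8<=B[j]=16 take 8, i++
i=3 j=1: A[i]=10<=B[j]=16 take 10, i++
i=4 j=1: A[i]=13<=B[j]=16 take 13, i++
i=5 j=1: A[i]=16<=B[j]=16 take 16, i++
i=6 j=1: A[i]=18>B[j]=16 take 16, j++
i=6 j=2: A[i]=18<=B[j]=27 take 18, i++
i=7 j=2: A[i]=21<=B[j]=27 take 21, i++
i=8 j=2: A[i]=24<=B[j]=27 take 24, i++
i=9 j=2: A[i]=25<=B[j]=27 take 25, i++
i=10 j=2: A[i]=27<=B[j]=27 take 27, i++
i=11 j=2: A[i]=29>B[j]=27 take 27, j++
i=11 j=3: B done, take A[i]=29, i++
i=12 j=3: B done, take A[i]=30, i++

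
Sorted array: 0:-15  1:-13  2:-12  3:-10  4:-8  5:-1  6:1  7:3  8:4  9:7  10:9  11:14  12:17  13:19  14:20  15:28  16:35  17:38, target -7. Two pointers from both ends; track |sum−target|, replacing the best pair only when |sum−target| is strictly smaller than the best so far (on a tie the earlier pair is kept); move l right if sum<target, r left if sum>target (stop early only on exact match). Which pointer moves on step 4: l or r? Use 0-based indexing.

[0,17] -15+38=23 d=30 * → r--
[0,16] -15+35=20 d=27 * → r--
[0,15] -15+28=13 d=20 * → r--
[0,14] -15+20=5 d=12 * → r--

r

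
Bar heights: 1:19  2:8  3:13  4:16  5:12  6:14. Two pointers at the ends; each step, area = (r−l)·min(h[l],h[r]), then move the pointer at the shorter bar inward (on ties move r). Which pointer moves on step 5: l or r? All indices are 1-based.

l=1 r=6: min(19,14)*5=70 best=70 *, r--
l=1 r=5: min(19,12)*4=48 best=70, r--
l=1 r=4: min(19,16)*3=48 best=70, r--
l=1 r=3: min(19,13)*2=26 best=70, r--
l=1 r=2: min(19,8)*1=8 best=70, r--

r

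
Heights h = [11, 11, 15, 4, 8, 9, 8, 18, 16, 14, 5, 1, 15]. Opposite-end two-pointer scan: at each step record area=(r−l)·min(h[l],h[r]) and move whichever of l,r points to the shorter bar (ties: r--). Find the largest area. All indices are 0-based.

l=0 r=12: min(11,15)*12=132 best=132 *, l++
l=1 r=12: min(11,15)*11=121 best=132, l++
l=2 r=12: min(15,15)*10=150 best=150 *, r--
l=2 r=11: min(15,1)*9=9 best=150, r--
l=2 r=10: min(15,5)*8=40 best=150, r--
l=2 r=9: min(15,14)*7=98 best=150, r--
l=2 r=8: min(15,16)*6=90 best=150, l++
l=3 r=8: min(4,16)*5=20 best=150, l++
l=4 r=8: min(8,16)*4=32 best=150, l++
l=5 r=8: min(9,16)*3=27 best=150, l++
l=6 r=8: min(8,16)*2=16 best=150, l++
l=7 r=8: min(18,16)*1=16 best=150, r--

max area = 150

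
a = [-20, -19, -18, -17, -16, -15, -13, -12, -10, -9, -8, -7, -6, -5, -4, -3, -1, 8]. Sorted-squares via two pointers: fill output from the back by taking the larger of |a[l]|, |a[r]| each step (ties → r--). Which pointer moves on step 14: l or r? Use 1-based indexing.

l=1 r=18: |-20|>|8| out[18]=400, l++
l=2 r=18: |-19|>|8| out[17]=361, l++
l=3 r=18: |-18|>|8| out[16]=324, l++
l=4 r=18: |-17|>|8| out[15]=289, l++
l=5 r=18: |-16|>|8| out[14]=256, l++
l=6 r=18: |-15|>|8| out[13]=225, l++
l=7 r=18: |-13|>|8| out[12]=169, l++
l=8 r=18: |-12|>|8| out[11]=144, l++
l=9 r=18: |-10|>|8| out[10]=100, l++
l=10 r=18: |-9|>|8| out[9]=81, l++
l=11 r=18: |-8|<=|8| out[8]=64, r--
l=11 r=17: |-8|>|-1| out[7]=64, l++
l=12 r=17: |-7|>|-1| out[6]=49, l++
l=13 r=17: |-6|>|-1| out[5]=36, l++

l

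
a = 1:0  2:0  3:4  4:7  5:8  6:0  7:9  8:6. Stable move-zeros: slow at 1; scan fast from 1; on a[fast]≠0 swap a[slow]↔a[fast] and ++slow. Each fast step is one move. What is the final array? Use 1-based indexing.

[4, 7, 8, 9, 6, 0, 0, 0]

slow=1 fast=1: a[fast]=0, fast++
slow=1 fast=2: a[fast]=0, fast++
slow=1 fast=3: a[fast]=4≠0 swap→a[1]=4, slow++,fast++
slow=2 fast=4: a[fast]=7≠0 swap→a[2]=7, slow++,fast++
slow=3 fast=5: a[fast]=8≠0 swap→a[3]=8, slow++,fast++
slow=4 fast=6: a[fast]=0, fast++
slow=4 fast=7: a[fast]=9≠0 swap→a[4]=9, slow++,fast++
slow=5 fast=8: a[fast]=6≠0 swap→a[5]=6, slow++,fast++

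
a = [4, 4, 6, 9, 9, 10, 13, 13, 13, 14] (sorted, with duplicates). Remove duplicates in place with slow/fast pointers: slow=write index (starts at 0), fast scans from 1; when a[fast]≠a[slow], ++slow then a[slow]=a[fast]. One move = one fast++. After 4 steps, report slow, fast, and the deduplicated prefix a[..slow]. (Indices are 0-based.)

(s=0,f=1) a[fast]=4=a[slow] dup → fast++
(s=0,f=2) a[fast]=6≠a[slow]=4 write a[1]=6 → slow++,fast++
(s=1,f=3) a[fast]=9≠a[slow]=6 write a[2]=9 → slow++,fast++
(s=2,f=4) a[fast]=9=a[slow] dup → fast++

slow=2, fast=5, prefix=[4, 6, 9]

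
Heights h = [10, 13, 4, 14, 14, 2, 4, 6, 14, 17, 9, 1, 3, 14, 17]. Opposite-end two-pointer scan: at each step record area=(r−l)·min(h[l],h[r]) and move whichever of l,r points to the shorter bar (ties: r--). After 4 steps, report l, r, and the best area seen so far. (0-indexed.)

l=4, r=14, best area=169

[0,14] min(10,17)*14=140 best=140 * → l++
[1,14] min(13,17)*13=169 best=169 * → l++
[2,14] min(4,17)*12=48 best=169 → l++
[3,14] min(14,17)*11=154 best=169 → l++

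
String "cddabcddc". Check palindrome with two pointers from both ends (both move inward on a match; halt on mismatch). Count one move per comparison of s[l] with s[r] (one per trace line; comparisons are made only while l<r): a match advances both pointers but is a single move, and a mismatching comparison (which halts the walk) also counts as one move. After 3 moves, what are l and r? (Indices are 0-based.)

l=0 r=8: 'c'=='c', l++,r--
l=1 r=7: 'd'=='d', l++,r--
l=2 r=6: 'd'=='d', l++,r--

l=3, r=5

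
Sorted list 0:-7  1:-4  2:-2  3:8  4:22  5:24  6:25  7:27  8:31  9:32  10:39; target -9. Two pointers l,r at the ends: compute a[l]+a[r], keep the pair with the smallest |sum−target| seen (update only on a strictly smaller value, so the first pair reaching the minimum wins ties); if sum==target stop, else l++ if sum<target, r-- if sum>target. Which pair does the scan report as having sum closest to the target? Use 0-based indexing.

pair (-7, -2) with sum -9 (|Δ|=0)

[0,10] -7+39=32 d=41 * → r--
[0,9] -7+32=25 d=34 * → r--
[0,8] -7+31=24 d=33 * → r--
[0,7] -7+27=20 d=29 * → r--
[0,6] -7+25=18 d=27 * → r--
[0,5] -7+24=17 d=26 * → r--
[0,4] -7+22=15 d=24 * → r--
[0,3] -7+8=1 d=10 * → r--
[0,2] -7+-2=-9 d=0 * → stop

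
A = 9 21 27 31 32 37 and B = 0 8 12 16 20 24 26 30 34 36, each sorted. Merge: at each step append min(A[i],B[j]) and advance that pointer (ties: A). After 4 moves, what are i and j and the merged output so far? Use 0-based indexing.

[i=0,j=0] A[i]=9>B[j]=0 take 0 → j++
[i=0,j=1] A[i]=9>B[j]=8 take 8 → j++
[i=0,j=2] A[i]=9<=B[j]=12 take 9 → i++
[i=1,j=2] A[i]=21>B[j]=12 take 12 → j++

i=1, j=3, merged so far=[0, 8, 9, 12]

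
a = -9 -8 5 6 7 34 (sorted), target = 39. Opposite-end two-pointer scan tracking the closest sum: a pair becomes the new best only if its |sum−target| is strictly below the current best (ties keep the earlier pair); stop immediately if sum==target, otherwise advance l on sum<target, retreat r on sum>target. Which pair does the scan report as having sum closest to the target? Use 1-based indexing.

l=1 r=6: -9+34=25 d=14 *, l++
l=2 r=6: -8+34=26 d=13 *, l++
l=3 r=6: 5+34=39 d=0 *, stop

pair (5, 34) with sum 39 (|Δ|=0)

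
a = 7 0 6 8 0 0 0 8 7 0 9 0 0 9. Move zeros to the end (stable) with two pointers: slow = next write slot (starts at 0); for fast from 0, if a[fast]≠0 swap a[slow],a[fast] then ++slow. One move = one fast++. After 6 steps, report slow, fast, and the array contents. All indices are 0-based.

slow=3, fast=6, a=[7, 6, 8, 0, 0, 0, 0, 8, 7, 0, 9, 0, 0, 9]

slow=0 fast=0: a[fast]=7≠0 swap→a[0]=7, slow++,fast++
slow=1 fast=1: a[fast]=0, fast++
slow=1 fast=2: a[fast]=6≠0 swap→a[1]=6, slow++,fast++
slow=2 fast=3: a[fast]=8≠0 swap→a[2]=8, slow++,fast++
slow=3 fast=4: a[fast]=0, fast++
slow=3 fast=5: a[fast]=0, fast++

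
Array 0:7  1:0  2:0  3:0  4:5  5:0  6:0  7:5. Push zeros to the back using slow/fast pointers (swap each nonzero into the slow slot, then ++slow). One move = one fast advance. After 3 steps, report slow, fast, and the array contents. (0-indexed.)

slow=1, fast=3, a=[7, 0, 0, 0, 5, 0, 0, 5]

slow=0 fast=0: a[fast]=7≠0 swap→a[0]=7, slow++,fast++
slow=1 fast=1: a[fast]=0, fast++
slow=1 fast=2: a[fast]=0, fast++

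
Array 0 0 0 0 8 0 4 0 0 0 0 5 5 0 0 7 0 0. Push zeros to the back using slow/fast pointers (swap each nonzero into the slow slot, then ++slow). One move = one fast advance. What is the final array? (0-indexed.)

(s=0,f=0) a[fast]=0 → fast++
(s=0,f=1) a[fast]=0 → fast++
(s=0,f=2) a[fast]=0 → fast++
(s=0,f=3) a[fast]=0 → fast++
(s=0,f=4) a[fast]=8≠0 swap→a[0]=8 → slow++,fast++
(s=1,f=5) a[fast]=0 → fast++
(s=1,f=6) a[fast]=4≠0 swap→a[1]=4 → slow++,fast++
(s=2,f=7) a[fast]=0 → fast++
(s=2,f=8) a[fast]=0 → fast++
(s=2,f=9) a[fast]=0 → fast++
(s=2,f=10) a[fast]=0 → fast++
(s=2,f=11) a[fast]=5≠0 swap→a[2]=5 → slow++,fast++
(s=3,f=12) a[fast]=5≠0 swap→a[3]=5 → slow++,fast++
(s=4,f=13) a[fast]=0 → fast++
(s=4,f=14) a[fast]=0 → fast++
(s=4,f=15) a[fast]=7≠0 swap→a[4]=7 → slow++,fast++
(s=5,f=16) a[fast]=0 → fast++
(s=5,f=17) a[fast]=0 → fast++

[8, 4, 5, 5, 7, 0, 0, 0, 0, 0, 0, 0, 0, 0, 0, 0, 0, 0]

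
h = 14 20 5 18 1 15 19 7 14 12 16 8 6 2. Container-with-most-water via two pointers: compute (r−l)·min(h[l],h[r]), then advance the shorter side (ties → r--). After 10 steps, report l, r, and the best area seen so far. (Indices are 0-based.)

l=1, r=4, best area=144

[0,13] min(14,2)*13=26 best=26 * → r--
[0,12] min(14,6)*12=72 best=72 * → r--
[0,11] min(14,8)*11=88 best=88 * → r--
[0,10] min(14,16)*10=140 best=140 * → l++
[1,10] min(20,16)*9=144 best=144 * → r--
[1,9] min(20,12)*8=96 best=144 → r--
[1,8] min(20,14)*7=98 best=144 → r--
[1,7] min(20,7)*6=42 best=144 → r--
[1,6] min(20,19)*5=95 best=144 → r--
[1,5] min(20,15)*4=60 best=144 → r--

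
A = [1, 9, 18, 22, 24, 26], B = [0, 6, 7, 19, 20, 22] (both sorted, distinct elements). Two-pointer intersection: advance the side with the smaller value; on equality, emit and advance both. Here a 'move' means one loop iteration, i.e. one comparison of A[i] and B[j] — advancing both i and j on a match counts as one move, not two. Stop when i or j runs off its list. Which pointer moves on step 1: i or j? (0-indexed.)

i=0 j=0: 1>0, j++

j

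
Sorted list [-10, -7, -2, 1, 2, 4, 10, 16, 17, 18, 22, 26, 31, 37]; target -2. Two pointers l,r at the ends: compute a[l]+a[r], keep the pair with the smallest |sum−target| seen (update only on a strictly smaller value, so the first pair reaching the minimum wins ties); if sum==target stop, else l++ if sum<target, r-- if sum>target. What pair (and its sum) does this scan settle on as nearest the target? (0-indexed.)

pair (-7, 4) with sum -3 (|Δ|=1)

l=0 r=13: -10+37=27 d=29 *, r--
l=0 r=12: -10+31=21 d=23 *, r--
l=0 r=11: -10+26=16 d=18 *, r--
l=0 r=10: -10+22=12 d=14 *, r--
l=0 r=9: -10+18=8 d=10 *, r--
l=0 r=8: -10+17=7 d=9 *, r--
l=0 r=7: -10+16=6 d=8 *, r--
l=0 r=6: -10+10=0 d=2 *, r--
l=0 r=5: -10+4=-6 d=4, l++
l=1 r=5: -7+4=-3 d=1 *, l++
l=2 r=5: -2+4=2 d=4, r--
l=2 r=4: -2+2=0 d=2, r--
l=2 r=3: -2+1=-1 d=1, r--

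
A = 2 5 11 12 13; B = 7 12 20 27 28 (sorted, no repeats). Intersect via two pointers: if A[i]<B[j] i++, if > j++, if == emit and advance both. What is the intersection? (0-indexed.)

[i=0,j=0] 2<7 → i++
[i=1,j=0] 5<7 → i++
[i=2,j=0] 11>7 → j++
[i=2,j=1] 11<12 → i++
[i=3,j=1] 12==12 emit → i++,j++
[i=4,j=2] 13<20 → i++

intersection = [12]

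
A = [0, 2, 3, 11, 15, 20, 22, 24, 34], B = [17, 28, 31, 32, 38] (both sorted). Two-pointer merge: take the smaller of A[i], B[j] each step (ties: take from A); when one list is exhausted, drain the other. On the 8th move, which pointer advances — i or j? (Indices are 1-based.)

i=1 j=1: A[i]=0<=B[j]=17 take 0, i++
i=2 j=1: A[i]=2<=B[j]=17 take 2, i++
i=3 j=1: A[i]=3<=B[j]=17 take 3, i++
i=4 j=1: A[i]=11<=B[j]=17 take 11, i++
i=5 j=1: A[i]=15<=B[j]=17 take 15, i++
i=6 j=1: A[i]=20>B[j]=17 take 17, j++
i=6 j=2: A[i]=20<=B[j]=28 take 20, i++
i=7 j=2: A[i]=22<=B[j]=28 take 22, i++

i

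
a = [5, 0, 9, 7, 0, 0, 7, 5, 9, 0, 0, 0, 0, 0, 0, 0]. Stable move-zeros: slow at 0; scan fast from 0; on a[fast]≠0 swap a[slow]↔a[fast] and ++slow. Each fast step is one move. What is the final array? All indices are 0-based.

(s=0,f=0) a[fast]=5≠0 swap→a[0]=5 → slow++,fast++
(s=1,f=1) a[fast]=0 → fast++
(s=1,f=2) a[fast]=9≠0 swap→a[1]=9 → slow++,fast++
(s=2,f=3) a[fast]=7≠0 swap→a[2]=7 → slow++,fast++
(s=3,f=4) a[fast]=0 → fast++
(s=3,f=5) a[fast]=0 → fast++
(s=3,f=6) a[fast]=7≠0 swap→a[3]=7 → slow++,fast++
(s=4,f=7) a[fast]=5≠0 swap→a[4]=5 → slow++,fast++
(s=5,f=8) a[fast]=9≠0 swap→a[5]=9 → slow++,fast++
(s=6,f=9) a[fast]=0 → fast++
(s=6,f=10) a[fast]=0 → fast++
(s=6,f=11) a[fast]=0 → fast++
(s=6,f=12) a[fast]=0 → fast++
(s=6,f=13) a[fast]=0 → fast++
(s=6,f=14) a[fast]=0 → fast++
(s=6,f=15) a[fast]=0 → fast++

[5, 9, 7, 7, 5, 9, 0, 0, 0, 0, 0, 0, 0, 0, 0, 0]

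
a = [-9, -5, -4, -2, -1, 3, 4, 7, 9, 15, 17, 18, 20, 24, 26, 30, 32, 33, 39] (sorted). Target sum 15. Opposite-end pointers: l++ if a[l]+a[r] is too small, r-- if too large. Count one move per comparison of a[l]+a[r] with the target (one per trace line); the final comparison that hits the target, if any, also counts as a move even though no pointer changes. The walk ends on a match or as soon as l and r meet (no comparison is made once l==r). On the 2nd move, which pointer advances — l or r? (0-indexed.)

[0,18] -9+39=30 >15 → r--
[0,17] -9+33=24 >15 → r--

r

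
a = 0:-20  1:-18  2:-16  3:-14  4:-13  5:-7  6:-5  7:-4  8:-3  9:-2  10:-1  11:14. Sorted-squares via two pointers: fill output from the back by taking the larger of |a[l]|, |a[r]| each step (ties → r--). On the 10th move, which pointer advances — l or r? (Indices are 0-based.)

l

l=0 r=11: |-20|>|14| out[11]=400, l++
l=1 r=11: |-18|>|14| out[10]=324, l++
l=2 r=11: |-16|>|14| out[9]=256, l++
l=3 r=11: |-14|<=|14| out[8]=196, r--
l=3 r=10: |-14|>|-1| out[7]=196, l++
l=4 r=10: |-13|>|-1| out[6]=169, l++
l=5 r=10: |-7|>|-1| out[5]=49, l++
l=6 r=10: |-5|>|-1| out[4]=25, l++
l=7 r=10: |-4|>|-1| out[3]=16, l++
l=8 r=10: |-3|>|-1| out[2]=9, l++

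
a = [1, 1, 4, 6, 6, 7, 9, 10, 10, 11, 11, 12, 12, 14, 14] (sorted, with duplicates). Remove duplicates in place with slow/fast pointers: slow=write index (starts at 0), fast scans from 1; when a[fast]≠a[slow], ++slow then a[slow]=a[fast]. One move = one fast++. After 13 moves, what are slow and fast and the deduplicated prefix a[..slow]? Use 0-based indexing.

slow=8, fast=14, prefix=[1, 4, 6, 7, 9, 10, 11, 12, 14]

slow=0 fast=1: a[fast]=1=a[slow] dup, fast++
slow=0 fast=2: a[fast]=4≠a[slow]=1 write a[1]=4, slow++,fast++
slow=1 fast=3: a[fast]=6≠a[slow]=4 write a[2]=6, slow++,fast++
slow=2 fast=4: a[fast]=6=a[slow] dup, fast++
slow=2 fast=5: a[fast]=7≠a[slow]=6 write a[3]=7, slow++,fast++
slow=3 fast=6: a[fast]=9≠a[slow]=7 write a[4]=9, slow++,fast++
slow=4 fast=7: a[fast]=10≠a[slow]=9 write a[5]=10, slow++,fast++
slow=5 fast=8: a[fast]=10=a[slow] dup, fast++
slow=5 fast=9: a[fast]=11≠a[slow]=10 write a[6]=11, slow++,fast++
slow=6 fast=10: a[fast]=11=a[slow] dup, fast++
slow=6 fast=11: a[fast]=12≠a[slow]=11 write a[7]=12, slow++,fast++
slow=7 fast=12: a[fast]=12=a[slow] dup, fast++
slow=7 fast=13: a[fast]=14≠a[slow]=12 write a[8]=14, slow++,fast++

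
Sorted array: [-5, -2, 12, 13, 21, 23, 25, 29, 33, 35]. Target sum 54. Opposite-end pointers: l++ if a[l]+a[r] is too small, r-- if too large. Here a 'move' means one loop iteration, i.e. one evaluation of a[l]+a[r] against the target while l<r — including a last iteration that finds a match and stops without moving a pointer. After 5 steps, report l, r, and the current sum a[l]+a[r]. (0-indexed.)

l=4, r=8, sum=54

l=0 r=9: -5+35=30 <54, l++
l=1 r=9: -2+35=33 <54, l++
l=2 r=9: 12+35=47 <54, l++
l=3 r=9: 13+35=48 <54, l++
l=4 r=9: 21+35=56 >54, r--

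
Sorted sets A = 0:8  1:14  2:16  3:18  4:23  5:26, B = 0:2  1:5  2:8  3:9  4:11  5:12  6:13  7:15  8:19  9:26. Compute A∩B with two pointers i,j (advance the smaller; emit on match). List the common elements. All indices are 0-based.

[i=0,j=0] 8>2 → j++
[i=0,j=1] 8>5 → j++
[i=0,j=2] 8==8 emit → i++,j++
[i=1,j=3] 14>9 → j++
[i=1,j=4] 14>11 → j++
[i=1,j=5] 14>12 → j++
[i=1,j=6] 14>13 → j++
[i=1,j=7] 14<15 → i++
[i=2,j=7] 16>15 → j++
[i=2,j=8] 16<19 → i++
[i=3,j=8] 18<19 → i++
[i=4,j=8] 23>19 → j++
[i=4,j=9] 23<26 → i++
[i=5,j=9] 26==26 emit → i++,j++

intersection = [8, 26]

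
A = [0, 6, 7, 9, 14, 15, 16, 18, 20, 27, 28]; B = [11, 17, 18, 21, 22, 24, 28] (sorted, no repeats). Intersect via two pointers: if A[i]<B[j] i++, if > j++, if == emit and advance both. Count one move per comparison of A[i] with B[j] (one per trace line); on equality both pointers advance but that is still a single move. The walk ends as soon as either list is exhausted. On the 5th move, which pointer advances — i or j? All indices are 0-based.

i=0 j=0: 0<11, i++
i=1 j=0: 6<11, i++
i=2 j=0: 7<11, i++
i=3 j=0: 9<11, i++
i=4 j=0: 14>11, j++

j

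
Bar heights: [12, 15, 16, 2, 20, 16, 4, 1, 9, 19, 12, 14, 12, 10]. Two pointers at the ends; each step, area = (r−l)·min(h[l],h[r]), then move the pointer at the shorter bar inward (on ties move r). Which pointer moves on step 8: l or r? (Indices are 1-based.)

l=1 r=14: min(12,10)*13=130 best=130 *, r--
l=1 r=13: min(12,12)*12=144 best=144 *, r--
l=1 r=12: min(12,14)*11=132 best=144, l++
l=2 r=12: min(15,14)*10=140 best=144, r--
l=2 r=11: min(15,12)*9=108 best=144, r--
l=2 r=10: min(15,19)*8=120 best=144, l++
l=3 r=10: min(16,19)*7=112 best=144, l++
l=4 r=10: min(2,19)*6=12 best=144, l++

l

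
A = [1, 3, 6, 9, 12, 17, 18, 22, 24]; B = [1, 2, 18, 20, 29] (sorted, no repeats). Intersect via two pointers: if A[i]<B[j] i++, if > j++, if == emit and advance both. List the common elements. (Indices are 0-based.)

intersection = [1, 18]

[i=0,j=0] 1==1 emit → i++,j++
[i=1,j=1] 3>2 → j++
[i=1,j=2] 3<18 → i++
[i=2,j=2] 6<18 → i++
[i=3,j=2] 9<18 → i++
[i=4,j=2] 12<18 → i++
[i=5,j=2] 17<18 → i++
[i=6,j=2] 18==18 emit → i++,j++
[i=7,j=3] 22>20 → j++
[i=7,j=4] 22<29 → i++
[i=8,j=4] 24<29 → i++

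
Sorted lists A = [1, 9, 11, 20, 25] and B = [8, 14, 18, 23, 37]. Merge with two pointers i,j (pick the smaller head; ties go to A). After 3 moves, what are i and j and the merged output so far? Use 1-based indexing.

i=3, j=2, merged so far=[1, 8, 9]

[i=1,j=1] A[i]=1<=B[j]=8 take 1 → i++
[i=2,j=1] A[i]=9>B[j]=8 take 8 → j++
[i=2,j=2] A[i]=9<=B[j]=14 take 9 → i++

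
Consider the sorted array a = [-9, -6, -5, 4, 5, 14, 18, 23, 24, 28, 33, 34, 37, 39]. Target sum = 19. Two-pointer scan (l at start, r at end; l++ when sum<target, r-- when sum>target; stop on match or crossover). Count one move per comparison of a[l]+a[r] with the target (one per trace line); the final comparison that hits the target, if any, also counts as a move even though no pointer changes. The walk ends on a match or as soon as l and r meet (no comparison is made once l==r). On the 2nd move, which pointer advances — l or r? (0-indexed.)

[0,13] -9+39=30 >19 → r--
[0,12] -9+37=28 >19 → r--

r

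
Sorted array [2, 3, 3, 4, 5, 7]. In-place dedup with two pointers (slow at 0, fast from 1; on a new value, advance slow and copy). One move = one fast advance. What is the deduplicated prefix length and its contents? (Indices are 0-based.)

length 5; prefix = [2, 3, 4, 5, 7]

(s=0,f=1) a[fast]=3≠a[slow]=2 write a[1]=3 → slow++,fast++
(s=1,f=2) a[fast]=3=a[slow] dup → fast++
(s=1,f=3) a[fast]=4≠a[slow]=3 write a[2]=4 → slow++,fast++
(s=2,f=4) a[fast]=5≠a[slow]=4 write a[3]=5 → slow++,fast++
(s=3,f=5) a[fast]=7≠a[slow]=5 write a[4]=7 → slow++,fast++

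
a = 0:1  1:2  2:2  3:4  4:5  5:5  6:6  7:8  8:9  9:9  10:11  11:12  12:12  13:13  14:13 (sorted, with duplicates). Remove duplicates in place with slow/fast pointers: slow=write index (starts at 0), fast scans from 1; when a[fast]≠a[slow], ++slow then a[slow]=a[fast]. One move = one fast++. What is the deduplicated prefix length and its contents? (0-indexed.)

slow=0 fast=1: a[fast]=2≠a[slow]=1 write a[1]=2, slow++,fast++
slow=1 fast=2: a[fast]=2=a[slow] dup, fast++
slow=1 fast=3: a[fast]=4≠a[slow]=2 write a[2]=4, slow++,fast++
slow=2 fast=4: a[fast]=5≠a[slow]=4 write a[3]=5, slow++,fast++
slow=3 fast=5: a[fast]=5=a[slow] dup, fast++
slow=3 fast=6: a[fast]=6≠a[slow]=5 write a[4]=6, slow++,fast++
slow=4 fast=7: a[fast]=8≠a[slow]=6 write a[5]=8, slow++,fast++
slow=5 fast=8: a[fast]=9≠a[slow]=8 write a[6]=9, slow++,fast++
slow=6 fast=9: a[fast]=9=a[slow] dup, fast++
slow=6 fast=10: a[fast]=11≠a[slow]=9 write a[7]=11, slow++,fast++
slow=7 fast=11: a[fast]=12≠a[slow]=11 write a[8]=12, slow++,fast++
slow=8 fast=12: a[fast]=12=a[slow] dup, fast++
slow=8 fast=13: a[fast]=13≠a[slow]=12 write a[9]=13, slow++,fast++
slow=9 fast=14: a[fast]=13=a[slow] dup, fast++

length 10; prefix = [1, 2, 4, 5, 6, 8, 9, 11, 12, 13]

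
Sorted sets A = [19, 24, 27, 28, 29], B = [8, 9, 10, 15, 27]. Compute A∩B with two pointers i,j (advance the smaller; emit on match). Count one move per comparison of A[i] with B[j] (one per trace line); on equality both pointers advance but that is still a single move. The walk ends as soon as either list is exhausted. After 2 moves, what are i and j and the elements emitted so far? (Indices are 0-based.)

i=0, j=2, emitted=[]

i=0 j=0: 19>8, j++
i=0 j=1: 19>9, j++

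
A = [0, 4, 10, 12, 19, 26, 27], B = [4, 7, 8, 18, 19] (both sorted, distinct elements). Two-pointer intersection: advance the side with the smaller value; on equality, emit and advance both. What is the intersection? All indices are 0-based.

intersection = [4, 19]

[i=0,j=0] 0<4 → i++
[i=1,j=0] 4==4 emit → i++,j++
[i=2,j=1] 10>7 → j++
[i=2,j=2] 10>8 → j++
[i=2,j=3] 10<18 → i++
[i=3,j=3] 12<18 → i++
[i=4,j=3] 19>18 → j++
[i=4,j=4] 19==19 emit → i++,j++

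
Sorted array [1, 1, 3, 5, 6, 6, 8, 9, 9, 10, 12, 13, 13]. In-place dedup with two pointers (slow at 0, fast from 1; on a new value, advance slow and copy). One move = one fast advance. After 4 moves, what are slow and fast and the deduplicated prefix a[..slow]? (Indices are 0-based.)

slow=3, fast=5, prefix=[1, 3, 5, 6]

slow=0 fast=1: a[fast]=1=a[slow] dup, fast++
slow=0 fast=2: a[fast]=3≠a[slow]=1 write a[1]=3, slow++,fast++
slow=1 fast=3: a[fast]=5≠a[slow]=3 write a[2]=5, slow++,fast++
slow=2 fast=4: a[fast]=6≠a[slow]=5 write a[3]=6, slow++,fast++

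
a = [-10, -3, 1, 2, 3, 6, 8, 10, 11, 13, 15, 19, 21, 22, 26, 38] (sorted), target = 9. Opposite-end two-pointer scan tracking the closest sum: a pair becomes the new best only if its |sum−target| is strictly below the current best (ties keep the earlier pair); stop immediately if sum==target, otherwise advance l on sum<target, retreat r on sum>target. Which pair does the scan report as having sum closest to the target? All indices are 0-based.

l=0 r=15: -10+38=28 d=19 *, r--
l=0 r=14: -10+26=16 d=7 *, r--
l=0 r=13: -10+22=12 d=3 *, r--
l=0 r=12: -10+21=11 d=2 *, r--
l=0 r=11: -10+19=9 d=0 *, stop

pair (-10, 19) with sum 9 (|Δ|=0)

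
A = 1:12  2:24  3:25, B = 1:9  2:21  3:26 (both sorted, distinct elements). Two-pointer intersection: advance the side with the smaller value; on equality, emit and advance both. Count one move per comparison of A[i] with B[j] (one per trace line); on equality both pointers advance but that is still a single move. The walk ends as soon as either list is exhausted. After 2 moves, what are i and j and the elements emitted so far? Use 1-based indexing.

i=1 j=1: 12>9, j++
i=1 j=2: 12<21, i++

i=2, j=2, emitted=[]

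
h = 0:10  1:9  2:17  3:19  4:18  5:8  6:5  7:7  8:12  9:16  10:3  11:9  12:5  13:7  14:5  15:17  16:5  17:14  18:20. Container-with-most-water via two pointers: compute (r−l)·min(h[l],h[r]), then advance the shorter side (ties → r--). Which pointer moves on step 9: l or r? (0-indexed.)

[0,18] min(10,20)*18=180 best=180 * → l++
[1,18] min(9,20)*17=153 best=180 → l++
[2,18] min(17,20)*16=272 best=272 * → l++
[3,18] min(19,20)*15=285 best=285 * → l++
[4,18] min(18,20)*14=252 best=285 → l++
[5,18] min(8,20)*13=104 best=285 → l++
[6,18] min(5,20)*12=60 best=285 → l++
[7,18] min(7,20)*11=77 best=285 → l++
[8,18] min(12,20)*10=120 best=285 → l++

l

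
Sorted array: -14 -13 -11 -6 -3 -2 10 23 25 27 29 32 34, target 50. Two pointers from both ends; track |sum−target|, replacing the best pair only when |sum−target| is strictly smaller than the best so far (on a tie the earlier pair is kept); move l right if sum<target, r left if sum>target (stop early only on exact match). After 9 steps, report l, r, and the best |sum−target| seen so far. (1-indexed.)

l=1 r=13: -14+34=20 d=30 *, l++
l=2 r=13: -13+34=21 d=29 *, l++
l=3 r=13: -11+34=23 d=27 *, l++
l=4 r=13: -6+34=28 d=22 *, l++
l=5 r=13: -3+34=31 d=19 *, l++
l=6 r=13: -2+34=32 d=18 *, l++
l=7 r=13: 10+34=44 d=6 *, l++
l=8 r=13: 23+34=57 d=7, r--
l=8 r=12: 23+32=55 d=5 *, r--

l=8, r=11, best |Δ|=5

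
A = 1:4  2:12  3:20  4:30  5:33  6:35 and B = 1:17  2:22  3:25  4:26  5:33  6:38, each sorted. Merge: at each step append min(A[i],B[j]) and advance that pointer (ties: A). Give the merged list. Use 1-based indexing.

[i=1,j=1] A[i]=4<=B[j]=17 take 4 → i++
[i=2,j=1] A[i]=12<=B[j]=17 take 12 → i++
[i=3,j=1] A[i]=20>B[j]=17 take 17 → j++
[i=3,j=2] A[i]=20<=B[j]=22 take 20 → i++
[i=4,j=2] A[i]=30>B[j]=22 take 22 → j++
[i=4,j=3] A[i]=30>B[j]=25 take 25 → j++
[i=4,j=4] A[i]=30>B[j]=26 take 26 → j++
[i=4,j=5] A[i]=30<=B[j]=33 take 30 → i++
[i=5,j=5] A[i]=33<=B[j]=33 take 33 → i++
[i=6,j=5] A[i]=35>B[j]=33 take 33 → j++
[i=6,j=6] A[i]=35<=B[j]=38 take 35 → i++
[i=7,j=6] A done, take B[j]=38 → j++

[4, 12, 17, 20, 22, 25, 26, 30, 33, 33, 35, 38]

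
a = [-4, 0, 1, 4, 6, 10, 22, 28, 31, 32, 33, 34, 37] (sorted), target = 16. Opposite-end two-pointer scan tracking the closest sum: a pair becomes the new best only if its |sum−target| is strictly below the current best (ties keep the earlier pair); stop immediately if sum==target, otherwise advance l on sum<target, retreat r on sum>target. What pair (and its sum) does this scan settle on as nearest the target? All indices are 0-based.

l=0 r=12: -4+37=33 d=17 *, r--
l=0 r=11: -4+34=30 d=14 *, r--
l=0 r=10: -4+33=29 d=13 *, r--
l=0 r=9: -4+32=28 d=12 *, r--
l=0 r=8: -4+31=27 d=11 *, r--
l=0 r=7: -4+28=24 d=8 *, r--
l=0 r=6: -4+22=18 d=2 *, r--
l=0 r=5: -4+10=6 d=10, l++
l=1 r=5: 0+10=10 d=6, l++
l=2 r=5: 1+10=11 d=5, l++
l=3 r=5: 4+10=14 d=2, l++
l=4 r=5: 6+10=16 d=0 *, stop

pair (6, 10) with sum 16 (|Δ|=0)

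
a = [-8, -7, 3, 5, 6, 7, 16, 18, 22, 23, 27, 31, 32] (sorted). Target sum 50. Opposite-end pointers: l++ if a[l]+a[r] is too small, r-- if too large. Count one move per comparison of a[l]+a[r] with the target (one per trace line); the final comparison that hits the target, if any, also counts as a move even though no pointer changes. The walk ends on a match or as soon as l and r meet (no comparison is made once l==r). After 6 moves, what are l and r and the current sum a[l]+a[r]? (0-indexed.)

l=6, r=12, sum=48

l=0 r=12: -8+32=24 <50, l++
l=1 r=12: -7+32=25 <50, l++
l=2 r=12: 3+32=35 <50, l++
l=3 r=12: 5+32=37 <50, l++
l=4 r=12: 6+32=38 <50, l++
l=5 r=12: 7+32=39 <50, l++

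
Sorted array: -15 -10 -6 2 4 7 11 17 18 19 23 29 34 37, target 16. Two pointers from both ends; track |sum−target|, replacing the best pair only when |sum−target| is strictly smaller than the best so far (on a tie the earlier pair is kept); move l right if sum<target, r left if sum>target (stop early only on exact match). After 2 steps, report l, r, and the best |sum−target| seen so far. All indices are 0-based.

l=0, r=11, best |Δ|=3

[0,13] -15+37=22 d=6 * → r--
[0,12] -15+34=19 d=3 * → r--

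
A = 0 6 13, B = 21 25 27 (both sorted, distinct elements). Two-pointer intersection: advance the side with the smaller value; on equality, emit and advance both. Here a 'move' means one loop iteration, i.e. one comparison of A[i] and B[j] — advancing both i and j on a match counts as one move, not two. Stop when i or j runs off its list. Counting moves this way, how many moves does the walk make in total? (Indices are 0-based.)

3 moves

[i=0,j=0] 0<21 → i++
[i=1,j=0] 6<21 → i++
[i=2,j=0] 13<21 → i++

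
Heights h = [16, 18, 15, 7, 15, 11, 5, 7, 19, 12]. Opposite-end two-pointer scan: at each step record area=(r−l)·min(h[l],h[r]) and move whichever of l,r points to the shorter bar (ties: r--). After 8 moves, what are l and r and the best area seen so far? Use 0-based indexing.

l=7, r=8, best area=128

[0,9] min(16,12)*9=108 best=108 * → r--
[0,8] min(16,19)*8=128 best=128 * → l++
[1,8] min(18,19)*7=126 best=128 → l++
[2,8] min(15,19)*6=90 best=128 → l++
[3,8] min(7,19)*5=35 best=128 → l++
[4,8] min(15,19)*4=60 best=128 → l++
[5,8] min(11,19)*3=33 best=128 → l++
[6,8] min(5,19)*2=10 best=128 → l++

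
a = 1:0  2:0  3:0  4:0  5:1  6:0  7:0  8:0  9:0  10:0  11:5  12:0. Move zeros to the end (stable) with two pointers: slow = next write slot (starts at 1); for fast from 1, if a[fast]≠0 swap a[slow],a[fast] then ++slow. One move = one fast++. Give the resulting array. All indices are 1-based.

[1, 5, 0, 0, 0, 0, 0, 0, 0, 0, 0, 0]

slow=1 fast=1: a[fast]=0, fast++
slow=1 fast=2: a[fast]=0, fast++
slow=1 fast=3: a[fast]=0, fast++
slow=1 fast=4: a[fast]=0, fast++
slow=1 fast=5: a[fast]=1≠0 swap→a[1]=1, slow++,fast++
slow=2 fast=6: a[fast]=0, fast++
slow=2 fast=7: a[fast]=0, fast++
slow=2 fast=8: a[fast]=0, fast++
slow=2 fast=9: a[fast]=0, fast++
slow=2 fast=10: a[fast]=0, fast++
slow=2 fast=11: a[fast]=5≠0 swap→a[2]=5, slow++,fast++
slow=3 fast=12: a[fast]=0, fast++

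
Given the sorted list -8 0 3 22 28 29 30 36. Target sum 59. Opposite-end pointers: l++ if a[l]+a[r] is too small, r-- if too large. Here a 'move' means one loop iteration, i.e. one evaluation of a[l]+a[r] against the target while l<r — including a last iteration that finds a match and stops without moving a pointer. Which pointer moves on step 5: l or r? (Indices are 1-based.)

[1,8] -8+36=28 <59 → l++
[2,8] 0+36=36 <59 → l++
[3,8] 3+36=39 <59 → l++
[4,8] 22+36=58 <59 → l++
[5,8] 28+36=64 >59 → r--

r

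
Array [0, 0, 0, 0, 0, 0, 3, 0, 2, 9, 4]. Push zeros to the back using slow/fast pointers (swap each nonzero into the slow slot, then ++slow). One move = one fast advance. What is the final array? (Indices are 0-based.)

[3, 2, 9, 4, 0, 0, 0, 0, 0, 0, 0]

(s=0,f=0) a[fast]=0 → fast++
(s=0,f=1) a[fast]=0 → fast++
(s=0,f=2) a[fast]=0 → fast++
(s=0,f=3) a[fast]=0 → fast++
(s=0,f=4) a[fast]=0 → fast++
(s=0,f=5) a[fast]=0 → fast++
(s=0,f=6) a[fast]=3≠0 swap→a[0]=3 → slow++,fast++
(s=1,f=7) a[fast]=0 → fast++
(s=1,f=8) a[fast]=2≠0 swap→a[1]=2 → slow++,fast++
(s=2,f=9) a[fast]=9≠0 swap→a[2]=9 → slow++,fast++
(s=3,f=10) a[fast]=4≠0 swap→a[3]=4 → slow++,fast++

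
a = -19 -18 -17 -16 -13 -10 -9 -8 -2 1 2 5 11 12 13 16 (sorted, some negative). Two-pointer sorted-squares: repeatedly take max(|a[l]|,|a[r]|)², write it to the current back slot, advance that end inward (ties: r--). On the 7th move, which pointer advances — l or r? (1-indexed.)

[1,16] |-19|>|16| out[16]=361 → l++
[2,16] |-18|>|16| out[15]=324 → l++
[3,16] |-17|>|16| out[14]=289 → l++
[4,16] |-16|<=|16| out[13]=256 → r--
[4,15] |-16|>|13| out[12]=256 → l++
[5,15] |-13|<=|13| out[11]=169 → r--
[5,14] |-13|>|12| out[10]=169 → l++

l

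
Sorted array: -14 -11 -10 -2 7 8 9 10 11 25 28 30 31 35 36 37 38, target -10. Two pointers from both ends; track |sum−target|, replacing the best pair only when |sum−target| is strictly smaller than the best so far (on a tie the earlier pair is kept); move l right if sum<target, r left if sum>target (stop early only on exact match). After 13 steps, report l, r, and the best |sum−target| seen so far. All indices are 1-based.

l=1, r=4, best |Δ|=3

l=1 r=17: -14+38=24 d=34 *, r--
l=1 r=16: -14+37=23 d=33 *, r--
l=1 r=15: -14+36=22 d=32 *, r--
l=1 r=14: -14+35=21 d=31 *, r--
l=1 r=13: -14+31=17 d=27 *, r--
l=1 r=12: -14+30=16 d=26 *, r--
l=1 r=11: -14+28=14 d=24 *, r--
l=1 r=10: -14+25=11 d=21 *, r--
l=1 r=9: -14+11=-3 d=7 *, r--
l=1 r=8: -14+10=-4 d=6 *, r--
l=1 r=7: -14+9=-5 d=5 *, r--
l=1 r=6: -14+8=-6 d=4 *, r--
l=1 r=5: -14+7=-7 d=3 *, r--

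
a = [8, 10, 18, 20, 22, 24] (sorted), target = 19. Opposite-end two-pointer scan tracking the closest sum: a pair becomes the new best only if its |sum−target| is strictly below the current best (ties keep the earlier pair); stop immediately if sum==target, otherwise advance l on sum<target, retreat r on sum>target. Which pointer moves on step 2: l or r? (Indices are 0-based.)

r

[0,5] 8+24=32 d=13 * → r--
[0,4] 8+22=30 d=11 * → r--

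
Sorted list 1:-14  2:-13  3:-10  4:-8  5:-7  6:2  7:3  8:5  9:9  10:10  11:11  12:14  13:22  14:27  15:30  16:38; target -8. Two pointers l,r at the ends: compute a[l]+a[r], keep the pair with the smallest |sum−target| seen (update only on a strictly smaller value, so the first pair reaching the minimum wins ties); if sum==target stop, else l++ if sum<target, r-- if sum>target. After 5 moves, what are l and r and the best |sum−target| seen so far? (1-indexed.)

[1,16] -14+38=24 d=32 * → r--
[1,15] -14+30=16 d=24 * → r--
[1,14] -14+27=13 d=21 * → r--
[1,13] -14+22=8 d=16 * → r--
[1,12] -14+14=0 d=8 * → r--

l=1, r=11, best |Δ|=8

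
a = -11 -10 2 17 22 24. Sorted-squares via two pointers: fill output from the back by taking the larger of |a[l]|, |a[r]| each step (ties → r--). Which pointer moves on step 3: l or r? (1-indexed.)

l=1 r=6: |-11|<=|24| out[6]=576, r--
l=1 r=5: |-11|<=|22| out[5]=484, r--
l=1 r=4: |-11|<=|17| out[4]=289, r--

r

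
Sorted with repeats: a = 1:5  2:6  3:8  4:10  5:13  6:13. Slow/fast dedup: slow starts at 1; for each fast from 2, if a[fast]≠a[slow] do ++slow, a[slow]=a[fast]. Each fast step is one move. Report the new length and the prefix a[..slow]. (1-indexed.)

length 5; prefix = [5, 6, 8, 10, 13]

(s=1,f=2) a[fast]=6≠a[slow]=5 write a[2]=6 → slow++,fast++
(s=2,f=3) a[fast]=8≠a[slow]=6 write a[3]=8 → slow++,fast++
(s=3,f=4) a[fast]=10≠a[slow]=8 write a[4]=10 → slow++,fast++
(s=4,f=5) a[fast]=13≠a[slow]=10 write a[5]=13 → slow++,fast++
(s=5,f=6) a[fast]=13=a[slow] dup → fast++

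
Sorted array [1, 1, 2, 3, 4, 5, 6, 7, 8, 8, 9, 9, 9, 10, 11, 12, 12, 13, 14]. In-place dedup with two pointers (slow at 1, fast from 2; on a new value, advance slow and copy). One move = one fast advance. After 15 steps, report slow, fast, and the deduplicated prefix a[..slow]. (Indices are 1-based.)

slow=12, fast=17, prefix=[1, 2, 3, 4, 5, 6, 7, 8, 9, 10, 11, 12]

slow=1 fast=2: a[fast]=1=a[slow] dup, fast++
slow=1 fast=3: a[fast]=2≠a[slow]=1 write a[2]=2, slow++,fast++
slow=2 fast=4: a[fast]=3≠a[slow]=2 write a[3]=3, slow++,fast++
slow=3 fast=5: a[fast]=4≠a[slow]=3 write a[4]=4, slow++,fast++
slow=4 fast=6: a[fast]=5≠a[slow]=4 write a[5]=5, slow++,fast++
slow=5 fast=7: a[fast]=6≠a[slow]=5 write a[6]=6, slow++,fast++
slow=6 fast=8: a[fast]=7≠a[slow]=6 write a[7]=7, slow++,fast++
slow=7 fast=9: a[fast]=8≠a[slow]=7 write a[8]=8, slow++,fast++
slow=8 fast=10: a[fast]=8=a[slow] dup, fast++
slow=8 fast=11: a[fast]=9≠a[slow]=8 write a[9]=9, slow++,fast++
slow=9 fast=12: a[fast]=9=a[slow] dup, fast++
slow=9 fast=13: a[fast]=9=a[slow] dup, fast++
slow=9 fast=14: a[fast]=10≠a[slow]=9 write a[10]=10, slow++,fast++
slow=10 fast=15: a[fast]=11≠a[slow]=10 write a[11]=11, slow++,fast++
slow=11 fast=16: a[fast]=12≠a[slow]=11 write a[12]=12, slow++,fast++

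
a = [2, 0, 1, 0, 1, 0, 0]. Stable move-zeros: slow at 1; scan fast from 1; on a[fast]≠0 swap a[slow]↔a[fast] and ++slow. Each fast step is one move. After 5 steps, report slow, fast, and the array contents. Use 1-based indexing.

slow=4, fast=6, a=[2, 1, 1, 0, 0, 0, 0]

(s=1,f=1) a[fast]=2≠0 swap→a[1]=2 → slow++,fast++
(s=2,f=2) a[fast]=0 → fast++
(s=2,f=3) a[fast]=1≠0 swap→a[2]=1 → slow++,fast++
(s=3,f=4) a[fast]=0 → fast++
(s=3,f=5) a[fast]=1≠0 swap→a[3]=1 → slow++,fast++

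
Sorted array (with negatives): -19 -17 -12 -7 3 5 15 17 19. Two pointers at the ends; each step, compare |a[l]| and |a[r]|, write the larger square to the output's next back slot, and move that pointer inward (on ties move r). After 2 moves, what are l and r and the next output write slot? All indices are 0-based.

l=0 r=8: |-19|<=|19| out[8]=361, r--
l=0 r=7: |-19|>|17| out[7]=361, l++

l=1, r=7, next write slot=6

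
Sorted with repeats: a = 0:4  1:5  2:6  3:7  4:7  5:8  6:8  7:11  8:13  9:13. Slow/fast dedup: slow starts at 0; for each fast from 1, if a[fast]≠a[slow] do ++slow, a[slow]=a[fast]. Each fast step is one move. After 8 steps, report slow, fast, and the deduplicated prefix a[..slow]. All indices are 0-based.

slow=6, fast=9, prefix=[4, 5, 6, 7, 8, 11, 13]

(s=0,f=1) a[fast]=5≠a[slow]=4 write a[1]=5 → slow++,fast++
(s=1,f=2) a[fast]=6≠a[slow]=5 write a[2]=6 → slow++,fast++
(s=2,f=3) a[fast]=7≠a[slow]=6 write a[3]=7 → slow++,fast++
(s=3,f=4) a[fast]=7=a[slow] dup → fast++
(s=3,f=5) a[fast]=8≠a[slow]=7 write a[4]=8 → slow++,fast++
(s=4,f=6) a[fast]=8=a[slow] dup → fast++
(s=4,f=7) a[fast]=11≠a[slow]=8 write a[5]=11 → slow++,fast++
(s=5,f=8) a[fast]=13≠a[slow]=11 write a[6]=13 → slow++,fast++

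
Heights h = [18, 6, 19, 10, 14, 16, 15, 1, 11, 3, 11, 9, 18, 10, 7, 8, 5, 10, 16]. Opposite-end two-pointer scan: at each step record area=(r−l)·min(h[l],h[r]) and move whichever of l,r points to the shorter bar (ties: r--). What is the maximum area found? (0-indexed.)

l=0 r=18: min(18,16)*18=288 best=288 *, r--
l=0 r=17: min(18,10)*17=170 best=288, r--
l=0 r=16: min(18,5)*16=80 best=288, r--
l=0 r=15: min(18,8)*15=120 best=288, r--
l=0 r=14: min(18,7)*14=98 best=288, r--
l=0 r=13: min(18,10)*13=130 best=288, r--
l=0 r=12: min(18,18)*12=216 best=288, r--
l=0 r=11: min(18,9)*11=99 best=288, r--
l=0 r=10: min(18,11)*10=110 best=288, r--
l=0 r=9: min(18,3)*9=27 best=288, r--
l=0 r=8: min(18,11)*8=88 best=288, r--
l=0 r=7: min(18,1)*7=7 best=288, r--
l=0 r=6: min(18,15)*6=90 best=288, r--
l=0 r=5: min(18,16)*5=80 best=288, r--
l=0 r=4: min(18,14)*4=56 best=288, r--
l=0 r=3: min(18,10)*3=30 best=288, r--
l=0 r=2: min(18,19)*2=36 best=288, l++
l=1 r=2: min(6,19)*1=6 best=288, l++

max area = 288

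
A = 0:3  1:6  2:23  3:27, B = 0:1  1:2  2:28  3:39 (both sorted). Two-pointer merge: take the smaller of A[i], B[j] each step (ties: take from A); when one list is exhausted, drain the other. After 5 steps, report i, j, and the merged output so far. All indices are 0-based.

i=3, j=2, merged so far=[1, 2, 3, 6, 23]

i=0 j=0: A[i]=3>B[j]=1 take 1, j++
i=0 j=1: A[i]=3>B[j]=2 take 2, j++
i=0 j=2: A[i]=3<=B[j]=28 take 3, i++
i=1 j=2: A[i]=6<=B[j]=28 take 6, i++
i=2 j=2: A[i]=23<=B[j]=28 take 23, i++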